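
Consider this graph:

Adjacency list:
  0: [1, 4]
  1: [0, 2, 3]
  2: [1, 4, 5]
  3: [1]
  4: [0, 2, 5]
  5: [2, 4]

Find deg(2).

Vertex 2 has neighbors [1, 4, 5], so deg(2) = 3.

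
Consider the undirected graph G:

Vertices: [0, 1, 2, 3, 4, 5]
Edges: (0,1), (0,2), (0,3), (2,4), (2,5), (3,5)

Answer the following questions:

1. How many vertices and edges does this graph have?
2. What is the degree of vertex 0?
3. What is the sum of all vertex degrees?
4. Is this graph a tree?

Count: 6 vertices, 6 edges.
Vertex 0 has neighbors [1, 2, 3], degree = 3.
Handshaking lemma: 2 * 6 = 12.
A tree on 6 vertices has 5 edges. This graph has 6 edges (1 extra). Not a tree.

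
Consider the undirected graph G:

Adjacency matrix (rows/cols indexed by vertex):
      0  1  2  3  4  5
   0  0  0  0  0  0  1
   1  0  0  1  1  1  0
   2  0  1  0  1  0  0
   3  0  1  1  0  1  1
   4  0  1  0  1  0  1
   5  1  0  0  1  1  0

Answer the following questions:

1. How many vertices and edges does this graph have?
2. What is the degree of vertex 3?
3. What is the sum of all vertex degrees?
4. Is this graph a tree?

Count: 6 vertices, 8 edges.
Vertex 3 has neighbors [1, 2, 4, 5], degree = 4.
Handshaking lemma: 2 * 8 = 16.
A tree on 6 vertices has 5 edges. This graph has 8 edges (3 extra). Not a tree.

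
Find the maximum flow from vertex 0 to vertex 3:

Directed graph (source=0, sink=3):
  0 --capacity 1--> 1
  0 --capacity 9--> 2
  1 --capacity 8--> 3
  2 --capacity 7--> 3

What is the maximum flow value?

Computing max flow:
  Flow on (0->1): 1/1
  Flow on (0->2): 7/9
  Flow on (1->3): 1/8
  Flow on (2->3): 7/7
Maximum flow = 8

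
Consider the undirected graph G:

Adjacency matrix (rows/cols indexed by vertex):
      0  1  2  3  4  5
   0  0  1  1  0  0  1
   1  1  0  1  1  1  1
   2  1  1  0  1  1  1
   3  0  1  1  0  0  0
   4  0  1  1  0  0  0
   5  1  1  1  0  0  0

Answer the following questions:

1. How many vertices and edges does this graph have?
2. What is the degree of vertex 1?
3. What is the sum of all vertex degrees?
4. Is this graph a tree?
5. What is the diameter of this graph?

Count: 6 vertices, 10 edges.
Vertex 1 has neighbors [0, 2, 3, 4, 5], degree = 5.
Handshaking lemma: 2 * 10 = 20.
A tree on 6 vertices has 5 edges. This graph has 10 edges (5 extra). Not a tree.
Diameter (longest shortest path) = 2.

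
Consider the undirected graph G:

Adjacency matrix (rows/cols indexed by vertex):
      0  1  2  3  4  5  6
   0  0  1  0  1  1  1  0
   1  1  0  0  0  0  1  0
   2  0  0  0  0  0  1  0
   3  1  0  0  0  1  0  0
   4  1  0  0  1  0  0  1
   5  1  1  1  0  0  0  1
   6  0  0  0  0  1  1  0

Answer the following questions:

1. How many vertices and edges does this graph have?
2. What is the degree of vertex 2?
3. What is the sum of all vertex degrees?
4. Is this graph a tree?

Count: 7 vertices, 9 edges.
Vertex 2 has neighbors [5], degree = 1.
Handshaking lemma: 2 * 9 = 18.
A tree on 7 vertices has 6 edges. This graph has 9 edges (3 extra). Not a tree.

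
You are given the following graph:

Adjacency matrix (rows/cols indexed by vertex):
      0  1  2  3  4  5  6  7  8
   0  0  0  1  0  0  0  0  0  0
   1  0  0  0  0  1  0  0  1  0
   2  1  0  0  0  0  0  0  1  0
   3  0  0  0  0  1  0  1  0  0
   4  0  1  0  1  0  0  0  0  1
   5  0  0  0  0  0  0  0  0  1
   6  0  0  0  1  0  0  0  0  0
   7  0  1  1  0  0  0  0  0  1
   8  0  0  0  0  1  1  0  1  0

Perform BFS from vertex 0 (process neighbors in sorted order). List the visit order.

BFS from vertex 0 (neighbors processed in ascending order):
Visit order: 0, 2, 7, 1, 8, 4, 5, 3, 6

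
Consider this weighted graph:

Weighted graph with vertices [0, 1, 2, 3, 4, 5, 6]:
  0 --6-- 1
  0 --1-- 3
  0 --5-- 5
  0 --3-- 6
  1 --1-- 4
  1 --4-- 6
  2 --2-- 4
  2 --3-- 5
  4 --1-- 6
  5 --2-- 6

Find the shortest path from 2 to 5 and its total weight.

Using Dijkstra's algorithm from vertex 2:
Shortest path: 2 -> 5
Total weight: 3 = 3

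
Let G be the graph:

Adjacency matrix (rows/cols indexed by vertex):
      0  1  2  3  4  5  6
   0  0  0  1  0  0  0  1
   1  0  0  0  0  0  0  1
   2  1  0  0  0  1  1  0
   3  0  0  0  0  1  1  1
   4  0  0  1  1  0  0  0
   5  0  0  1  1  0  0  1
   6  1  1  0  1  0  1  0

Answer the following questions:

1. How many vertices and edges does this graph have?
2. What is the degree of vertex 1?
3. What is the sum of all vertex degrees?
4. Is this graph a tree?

Count: 7 vertices, 9 edges.
Vertex 1 has neighbors [6], degree = 1.
Handshaking lemma: 2 * 9 = 18.
A tree on 7 vertices has 6 edges. This graph has 9 edges (3 extra). Not a tree.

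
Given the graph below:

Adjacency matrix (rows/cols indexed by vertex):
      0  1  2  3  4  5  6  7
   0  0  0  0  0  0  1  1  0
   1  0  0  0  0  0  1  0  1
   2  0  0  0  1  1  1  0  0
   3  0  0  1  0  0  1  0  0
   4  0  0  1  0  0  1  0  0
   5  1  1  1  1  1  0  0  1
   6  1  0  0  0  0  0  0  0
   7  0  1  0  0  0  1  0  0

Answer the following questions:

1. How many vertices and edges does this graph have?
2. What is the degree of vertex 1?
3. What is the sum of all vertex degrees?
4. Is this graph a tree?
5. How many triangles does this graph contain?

Count: 8 vertices, 10 edges.
Vertex 1 has neighbors [5, 7], degree = 2.
Handshaking lemma: 2 * 10 = 20.
A tree on 8 vertices has 7 edges. This graph has 10 edges (3 extra). Not a tree.
Number of triangles = 3.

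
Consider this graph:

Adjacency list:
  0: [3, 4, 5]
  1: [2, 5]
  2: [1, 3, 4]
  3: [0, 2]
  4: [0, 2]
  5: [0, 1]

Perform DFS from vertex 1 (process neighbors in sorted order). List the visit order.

DFS from vertex 1 (neighbors processed in ascending order):
Visit order: 1, 2, 3, 0, 4, 5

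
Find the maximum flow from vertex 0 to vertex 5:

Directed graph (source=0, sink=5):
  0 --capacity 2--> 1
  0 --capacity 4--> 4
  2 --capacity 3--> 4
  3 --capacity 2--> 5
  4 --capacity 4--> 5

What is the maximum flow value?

Computing max flow:
  Flow on (0->4): 4/4
  Flow on (4->5): 4/4
Maximum flow = 4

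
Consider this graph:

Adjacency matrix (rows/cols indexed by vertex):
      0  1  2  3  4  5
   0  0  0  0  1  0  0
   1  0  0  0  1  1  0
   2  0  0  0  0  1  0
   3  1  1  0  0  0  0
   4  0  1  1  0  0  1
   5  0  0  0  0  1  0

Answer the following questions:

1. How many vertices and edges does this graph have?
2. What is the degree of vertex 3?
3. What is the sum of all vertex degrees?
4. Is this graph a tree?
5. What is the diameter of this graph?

Count: 6 vertices, 5 edges.
Vertex 3 has neighbors [0, 1], degree = 2.
Handshaking lemma: 2 * 5 = 10.
A graph is a tree iff it is connected and has exactly n-1 edges. This graph is connected (all 6 vertices in one component) and has 6-1 = 5 edges. It is a tree.
Diameter (longest shortest path) = 4.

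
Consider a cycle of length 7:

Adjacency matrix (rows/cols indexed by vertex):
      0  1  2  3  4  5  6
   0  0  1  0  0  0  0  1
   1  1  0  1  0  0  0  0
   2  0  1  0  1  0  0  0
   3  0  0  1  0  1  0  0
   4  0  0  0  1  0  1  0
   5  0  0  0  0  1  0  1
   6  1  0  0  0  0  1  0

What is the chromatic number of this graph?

This is an odd cycle (C_7). Odd cycles are not bipartite (any 2-coloring forces two adjacent vertices to match), and 3 colors suffice.
Chromatic number = 3.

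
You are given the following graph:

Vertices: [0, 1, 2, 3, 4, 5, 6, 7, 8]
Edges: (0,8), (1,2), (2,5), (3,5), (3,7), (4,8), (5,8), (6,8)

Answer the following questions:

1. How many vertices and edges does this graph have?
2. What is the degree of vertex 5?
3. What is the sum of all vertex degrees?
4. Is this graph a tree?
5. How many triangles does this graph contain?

Count: 9 vertices, 8 edges.
Vertex 5 has neighbors [2, 3, 8], degree = 3.
Handshaking lemma: 2 * 8 = 16.
A graph is a tree iff it is connected and has exactly n-1 edges. This graph is connected (all 9 vertices in one component) and has 9-1 = 8 edges. It is a tree.
Number of triangles = 0.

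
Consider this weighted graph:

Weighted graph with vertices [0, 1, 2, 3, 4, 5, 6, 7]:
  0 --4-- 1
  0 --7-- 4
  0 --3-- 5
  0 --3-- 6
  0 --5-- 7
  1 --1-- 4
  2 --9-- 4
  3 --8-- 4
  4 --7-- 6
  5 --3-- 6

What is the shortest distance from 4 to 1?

Using Dijkstra's algorithm from vertex 4:
Shortest path: 4 -> 1
Total weight: 1 = 1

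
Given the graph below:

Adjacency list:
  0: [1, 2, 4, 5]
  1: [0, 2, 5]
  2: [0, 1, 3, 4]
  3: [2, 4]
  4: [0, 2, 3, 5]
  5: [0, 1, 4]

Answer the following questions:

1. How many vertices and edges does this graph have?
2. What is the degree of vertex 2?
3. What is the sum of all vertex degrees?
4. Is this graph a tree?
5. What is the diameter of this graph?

Count: 6 vertices, 10 edges.
Vertex 2 has neighbors [0, 1, 3, 4], degree = 4.
Handshaking lemma: 2 * 10 = 20.
A tree on 6 vertices has 5 edges. This graph has 10 edges (5 extra). Not a tree.
Diameter (longest shortest path) = 2.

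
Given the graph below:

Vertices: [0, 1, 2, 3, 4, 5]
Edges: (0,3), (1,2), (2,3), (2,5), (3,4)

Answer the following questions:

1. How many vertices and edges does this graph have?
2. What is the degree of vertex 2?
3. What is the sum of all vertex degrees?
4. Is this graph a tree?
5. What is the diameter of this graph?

Count: 6 vertices, 5 edges.
Vertex 2 has neighbors [1, 3, 5], degree = 3.
Handshaking lemma: 2 * 5 = 10.
A graph is a tree iff it is connected and has exactly n-1 edges. This graph is connected (all 6 vertices in one component) and has 6-1 = 5 edges. It is a tree.
Diameter (longest shortest path) = 3.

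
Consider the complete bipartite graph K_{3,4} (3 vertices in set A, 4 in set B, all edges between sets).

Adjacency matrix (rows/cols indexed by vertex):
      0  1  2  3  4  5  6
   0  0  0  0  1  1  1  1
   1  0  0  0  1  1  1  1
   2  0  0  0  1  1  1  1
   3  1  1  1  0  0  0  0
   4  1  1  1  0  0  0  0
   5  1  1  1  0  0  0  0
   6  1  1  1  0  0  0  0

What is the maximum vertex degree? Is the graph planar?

Set-A vertices have degree 4; set-B vertices have degree 3. Maximum degree = max(3,4) = 4.
K_{3,4} contains K_{3,3} as a subgraph (since both sides have >= 3 vertices); by Kuratowski's theorem it is not planar.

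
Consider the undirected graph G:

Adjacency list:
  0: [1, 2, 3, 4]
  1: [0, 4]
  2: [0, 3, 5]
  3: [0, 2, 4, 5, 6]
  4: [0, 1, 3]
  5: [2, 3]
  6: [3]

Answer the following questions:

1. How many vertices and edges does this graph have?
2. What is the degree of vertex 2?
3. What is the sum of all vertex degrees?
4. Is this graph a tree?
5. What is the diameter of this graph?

Count: 7 vertices, 10 edges.
Vertex 2 has neighbors [0, 3, 5], degree = 3.
Handshaking lemma: 2 * 10 = 20.
A tree on 7 vertices has 6 edges. This graph has 10 edges (4 extra). Not a tree.
Diameter (longest shortest path) = 3.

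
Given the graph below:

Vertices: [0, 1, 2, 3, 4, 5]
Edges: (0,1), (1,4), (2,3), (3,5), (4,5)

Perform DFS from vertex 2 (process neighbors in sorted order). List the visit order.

DFS from vertex 2 (neighbors processed in ascending order):
Visit order: 2, 3, 5, 4, 1, 0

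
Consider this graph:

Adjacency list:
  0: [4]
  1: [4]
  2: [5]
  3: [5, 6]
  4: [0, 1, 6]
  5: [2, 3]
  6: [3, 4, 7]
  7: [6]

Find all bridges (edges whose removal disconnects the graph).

A bridge is an edge whose removal increases the number of connected components.
Bridges found: (0,4), (1,4), (2,5), (3,5), (3,6), (4,6), (6,7)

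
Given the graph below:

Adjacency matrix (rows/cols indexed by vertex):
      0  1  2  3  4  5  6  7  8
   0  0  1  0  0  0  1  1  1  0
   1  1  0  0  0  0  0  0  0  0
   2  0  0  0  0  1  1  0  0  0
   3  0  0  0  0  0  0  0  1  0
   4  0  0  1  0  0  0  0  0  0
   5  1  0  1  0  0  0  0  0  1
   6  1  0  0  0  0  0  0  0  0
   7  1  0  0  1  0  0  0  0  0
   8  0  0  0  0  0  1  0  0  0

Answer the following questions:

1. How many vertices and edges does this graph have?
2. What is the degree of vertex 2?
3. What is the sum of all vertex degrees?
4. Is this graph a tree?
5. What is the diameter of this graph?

Count: 9 vertices, 8 edges.
Vertex 2 has neighbors [4, 5], degree = 2.
Handshaking lemma: 2 * 8 = 16.
A graph is a tree iff it is connected and has exactly n-1 edges. This graph is connected (all 9 vertices in one component) and has 9-1 = 8 edges. It is a tree.
Diameter (longest shortest path) = 5.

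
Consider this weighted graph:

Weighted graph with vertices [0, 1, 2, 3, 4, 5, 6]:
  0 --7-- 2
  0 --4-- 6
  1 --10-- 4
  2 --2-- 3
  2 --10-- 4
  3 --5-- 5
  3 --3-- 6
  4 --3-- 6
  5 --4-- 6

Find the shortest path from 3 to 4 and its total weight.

Using Dijkstra's algorithm from vertex 3:
Shortest path: 3 -> 6 -> 4
Total weight: 3 + 3 = 6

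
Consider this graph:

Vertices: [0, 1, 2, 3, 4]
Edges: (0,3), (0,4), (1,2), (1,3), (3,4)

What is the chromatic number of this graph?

The graph has a maximum clique of size 3 (lower bound on chromatic number).
A valid 3-coloring: {0: 1, 1: 1, 2: 0, 3: 0, 4: 2}.
Chromatic number = 3.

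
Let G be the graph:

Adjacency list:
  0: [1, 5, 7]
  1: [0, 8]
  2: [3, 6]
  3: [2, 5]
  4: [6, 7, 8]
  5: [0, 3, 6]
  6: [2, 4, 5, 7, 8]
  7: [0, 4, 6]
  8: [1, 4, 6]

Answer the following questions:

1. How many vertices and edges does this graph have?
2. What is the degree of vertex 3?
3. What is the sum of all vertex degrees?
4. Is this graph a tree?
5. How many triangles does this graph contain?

Count: 9 vertices, 13 edges.
Vertex 3 has neighbors [2, 5], degree = 2.
Handshaking lemma: 2 * 13 = 26.
A tree on 9 vertices has 8 edges. This graph has 13 edges (5 extra). Not a tree.
Number of triangles = 2.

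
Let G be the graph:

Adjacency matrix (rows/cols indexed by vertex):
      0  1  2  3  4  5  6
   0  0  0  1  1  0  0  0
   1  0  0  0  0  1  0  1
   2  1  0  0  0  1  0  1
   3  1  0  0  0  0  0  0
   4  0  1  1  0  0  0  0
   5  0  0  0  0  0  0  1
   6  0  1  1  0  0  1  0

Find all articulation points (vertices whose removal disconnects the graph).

An articulation point is a vertex whose removal disconnects the graph.
Articulation points: [0, 2, 6]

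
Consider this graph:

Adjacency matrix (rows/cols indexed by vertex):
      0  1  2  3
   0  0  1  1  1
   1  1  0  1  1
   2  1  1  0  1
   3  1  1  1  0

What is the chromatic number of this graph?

The graph has a maximum clique of size 4 (lower bound on chromatic number).
A valid 4-coloring: {0: 0, 1: 1, 2: 2, 3: 3}.
Chromatic number = 4.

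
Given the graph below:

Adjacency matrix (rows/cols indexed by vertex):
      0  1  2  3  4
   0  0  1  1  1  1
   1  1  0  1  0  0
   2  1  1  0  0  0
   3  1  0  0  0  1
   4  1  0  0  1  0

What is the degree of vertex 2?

Vertex 2 has neighbors [0, 1], so deg(2) = 2.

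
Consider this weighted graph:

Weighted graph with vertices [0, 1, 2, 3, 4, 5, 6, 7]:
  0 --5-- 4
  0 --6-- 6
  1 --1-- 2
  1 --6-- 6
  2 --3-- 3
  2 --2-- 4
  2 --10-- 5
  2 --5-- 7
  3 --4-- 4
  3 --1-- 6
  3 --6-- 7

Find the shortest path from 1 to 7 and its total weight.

Using Dijkstra's algorithm from vertex 1:
Shortest path: 1 -> 2 -> 7
Total weight: 1 + 5 = 6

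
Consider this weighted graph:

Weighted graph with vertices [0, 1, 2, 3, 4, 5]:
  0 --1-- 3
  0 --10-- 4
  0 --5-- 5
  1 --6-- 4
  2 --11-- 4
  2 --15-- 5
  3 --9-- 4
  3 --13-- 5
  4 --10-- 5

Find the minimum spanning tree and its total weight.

Applying Kruskal's algorithm (sort edges by weight, add if no cycle):
  Add (0,3) w=1
  Add (0,5) w=5
  Add (1,4) w=6
  Add (3,4) w=9
  Skip (0,4) w=10 (creates cycle)
  Skip (4,5) w=10 (creates cycle)
  Add (2,4) w=11
  Skip (3,5) w=13 (creates cycle)
  Skip (2,5) w=15 (creates cycle)
MST weight = 32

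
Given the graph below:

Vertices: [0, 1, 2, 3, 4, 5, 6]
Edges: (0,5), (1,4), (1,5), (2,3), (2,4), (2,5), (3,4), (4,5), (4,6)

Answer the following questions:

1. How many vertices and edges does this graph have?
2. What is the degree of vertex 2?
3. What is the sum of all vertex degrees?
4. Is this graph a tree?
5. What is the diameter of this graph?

Count: 7 vertices, 9 edges.
Vertex 2 has neighbors [3, 4, 5], degree = 3.
Handshaking lemma: 2 * 9 = 18.
A tree on 7 vertices has 6 edges. This graph has 9 edges (3 extra). Not a tree.
Diameter (longest shortest path) = 3.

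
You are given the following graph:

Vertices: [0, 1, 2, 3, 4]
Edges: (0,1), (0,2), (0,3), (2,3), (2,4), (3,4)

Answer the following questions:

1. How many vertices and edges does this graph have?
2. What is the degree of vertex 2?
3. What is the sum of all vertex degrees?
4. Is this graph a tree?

Count: 5 vertices, 6 edges.
Vertex 2 has neighbors [0, 3, 4], degree = 3.
Handshaking lemma: 2 * 6 = 12.
A tree on 5 vertices has 4 edges. This graph has 6 edges (2 extra). Not a tree.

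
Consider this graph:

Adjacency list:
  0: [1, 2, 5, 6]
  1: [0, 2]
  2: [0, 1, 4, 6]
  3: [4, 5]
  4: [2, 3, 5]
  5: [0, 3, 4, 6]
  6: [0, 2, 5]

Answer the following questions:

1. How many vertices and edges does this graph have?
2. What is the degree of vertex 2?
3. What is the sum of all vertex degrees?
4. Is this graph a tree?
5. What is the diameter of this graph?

Count: 7 vertices, 11 edges.
Vertex 2 has neighbors [0, 1, 4, 6], degree = 4.
Handshaking lemma: 2 * 11 = 22.
A tree on 7 vertices has 6 edges. This graph has 11 edges (5 extra). Not a tree.
Diameter (longest shortest path) = 3.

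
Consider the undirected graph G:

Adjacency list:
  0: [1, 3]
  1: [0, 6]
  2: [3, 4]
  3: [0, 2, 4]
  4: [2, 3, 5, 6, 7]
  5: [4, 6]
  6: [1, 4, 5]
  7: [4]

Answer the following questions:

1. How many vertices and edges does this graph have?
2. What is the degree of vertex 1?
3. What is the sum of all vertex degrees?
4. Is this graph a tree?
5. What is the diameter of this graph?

Count: 8 vertices, 10 edges.
Vertex 1 has neighbors [0, 6], degree = 2.
Handshaking lemma: 2 * 10 = 20.
A tree on 8 vertices has 7 edges. This graph has 10 edges (3 extra). Not a tree.
Diameter (longest shortest path) = 3.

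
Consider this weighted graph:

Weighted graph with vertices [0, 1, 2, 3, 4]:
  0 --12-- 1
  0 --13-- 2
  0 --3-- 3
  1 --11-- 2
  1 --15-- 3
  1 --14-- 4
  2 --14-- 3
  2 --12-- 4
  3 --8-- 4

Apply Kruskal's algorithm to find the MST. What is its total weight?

Applying Kruskal's algorithm (sort edges by weight, add if no cycle):
  Add (0,3) w=3
  Add (3,4) w=8
  Add (1,2) w=11
  Add (0,1) w=12
  Skip (2,4) w=12 (creates cycle)
  Skip (0,2) w=13 (creates cycle)
  Skip (1,4) w=14 (creates cycle)
  Skip (2,3) w=14 (creates cycle)
  Skip (1,3) w=15 (creates cycle)
MST weight = 34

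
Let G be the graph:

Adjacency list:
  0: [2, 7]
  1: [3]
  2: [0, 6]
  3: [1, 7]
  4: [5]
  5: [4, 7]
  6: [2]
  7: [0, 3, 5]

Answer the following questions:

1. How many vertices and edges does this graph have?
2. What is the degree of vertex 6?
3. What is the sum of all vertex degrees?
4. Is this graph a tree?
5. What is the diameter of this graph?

Count: 8 vertices, 7 edges.
Vertex 6 has neighbors [2], degree = 1.
Handshaking lemma: 2 * 7 = 14.
A graph is a tree iff it is connected and has exactly n-1 edges. This graph is connected (all 8 vertices in one component) and has 8-1 = 7 edges. It is a tree.
Diameter (longest shortest path) = 5.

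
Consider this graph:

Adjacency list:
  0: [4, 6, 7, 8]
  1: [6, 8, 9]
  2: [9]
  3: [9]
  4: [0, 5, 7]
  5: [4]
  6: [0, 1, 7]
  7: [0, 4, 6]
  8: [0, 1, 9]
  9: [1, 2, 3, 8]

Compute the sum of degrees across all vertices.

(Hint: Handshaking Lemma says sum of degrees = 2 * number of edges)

Count edges: 13 edges.
By Handshaking Lemma: sum of degrees = 2 * 13 = 26.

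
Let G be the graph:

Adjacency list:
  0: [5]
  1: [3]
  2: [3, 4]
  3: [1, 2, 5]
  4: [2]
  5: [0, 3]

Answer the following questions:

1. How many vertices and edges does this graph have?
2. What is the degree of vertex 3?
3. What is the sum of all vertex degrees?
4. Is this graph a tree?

Count: 6 vertices, 5 edges.
Vertex 3 has neighbors [1, 2, 5], degree = 3.
Handshaking lemma: 2 * 5 = 10.
A graph is a tree iff it is connected and has exactly n-1 edges. This graph is connected (all 6 vertices in one component) and has 6-1 = 5 edges. It is a tree.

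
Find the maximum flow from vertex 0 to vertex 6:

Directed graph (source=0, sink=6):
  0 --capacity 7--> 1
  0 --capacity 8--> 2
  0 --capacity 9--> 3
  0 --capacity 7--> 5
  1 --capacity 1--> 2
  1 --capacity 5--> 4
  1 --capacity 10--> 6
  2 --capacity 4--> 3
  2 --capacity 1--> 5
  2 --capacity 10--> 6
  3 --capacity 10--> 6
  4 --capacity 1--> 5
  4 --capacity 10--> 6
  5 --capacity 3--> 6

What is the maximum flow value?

Computing max flow:
  Flow on (0->1): 7/7
  Flow on (0->2): 8/8
  Flow on (0->3): 9/9
  Flow on (0->5): 3/7
  Flow on (1->6): 7/10
  Flow on (2->6): 8/10
  Flow on (3->6): 9/10
  Flow on (5->6): 3/3
Maximum flow = 27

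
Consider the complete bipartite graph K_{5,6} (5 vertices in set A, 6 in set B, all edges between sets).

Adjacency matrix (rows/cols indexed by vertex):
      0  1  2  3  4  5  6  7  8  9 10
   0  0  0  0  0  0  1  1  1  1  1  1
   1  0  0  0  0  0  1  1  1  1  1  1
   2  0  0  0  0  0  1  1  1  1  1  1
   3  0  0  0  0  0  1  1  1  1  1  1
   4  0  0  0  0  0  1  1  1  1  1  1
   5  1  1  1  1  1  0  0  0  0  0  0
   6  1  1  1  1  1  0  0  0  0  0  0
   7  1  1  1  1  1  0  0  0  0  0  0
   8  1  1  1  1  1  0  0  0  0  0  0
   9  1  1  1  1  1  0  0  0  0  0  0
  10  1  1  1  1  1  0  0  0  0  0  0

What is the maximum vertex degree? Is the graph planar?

Set-A vertices have degree 6; set-B vertices have degree 5. Maximum degree = max(5,6) = 6.
K_{5,6} contains K_{3,3} as a subgraph (since both sides have >= 3 vertices); by Kuratowski's theorem it is not planar.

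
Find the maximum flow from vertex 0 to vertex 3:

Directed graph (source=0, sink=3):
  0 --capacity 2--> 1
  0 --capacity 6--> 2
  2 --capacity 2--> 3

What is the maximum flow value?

Computing max flow:
  Flow on (0->2): 2/6
  Flow on (2->3): 2/2
Maximum flow = 2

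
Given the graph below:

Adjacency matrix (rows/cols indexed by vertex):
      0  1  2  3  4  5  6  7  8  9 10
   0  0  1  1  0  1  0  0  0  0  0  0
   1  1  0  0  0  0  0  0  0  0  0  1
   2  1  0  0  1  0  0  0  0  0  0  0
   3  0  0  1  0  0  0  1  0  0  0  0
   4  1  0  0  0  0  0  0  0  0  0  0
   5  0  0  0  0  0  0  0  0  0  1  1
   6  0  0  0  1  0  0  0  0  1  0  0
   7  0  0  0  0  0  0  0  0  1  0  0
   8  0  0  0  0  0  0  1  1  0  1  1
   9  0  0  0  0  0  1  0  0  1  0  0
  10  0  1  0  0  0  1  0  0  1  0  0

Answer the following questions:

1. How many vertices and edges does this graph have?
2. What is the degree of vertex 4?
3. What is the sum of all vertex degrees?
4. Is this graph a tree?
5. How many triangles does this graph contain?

Count: 11 vertices, 12 edges.
Vertex 4 has neighbors [0], degree = 1.
Handshaking lemma: 2 * 12 = 24.
A tree on 11 vertices has 10 edges. This graph has 12 edges (2 extra). Not a tree.
Number of triangles = 0.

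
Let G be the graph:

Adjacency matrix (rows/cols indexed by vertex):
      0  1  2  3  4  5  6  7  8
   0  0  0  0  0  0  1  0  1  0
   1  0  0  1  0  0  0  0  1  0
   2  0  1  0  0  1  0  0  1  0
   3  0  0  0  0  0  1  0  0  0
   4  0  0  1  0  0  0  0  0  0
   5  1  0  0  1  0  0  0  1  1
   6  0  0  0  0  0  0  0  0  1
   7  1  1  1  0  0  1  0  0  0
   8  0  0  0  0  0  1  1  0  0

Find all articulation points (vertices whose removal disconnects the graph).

An articulation point is a vertex whose removal disconnects the graph.
Articulation points: [2, 5, 7, 8]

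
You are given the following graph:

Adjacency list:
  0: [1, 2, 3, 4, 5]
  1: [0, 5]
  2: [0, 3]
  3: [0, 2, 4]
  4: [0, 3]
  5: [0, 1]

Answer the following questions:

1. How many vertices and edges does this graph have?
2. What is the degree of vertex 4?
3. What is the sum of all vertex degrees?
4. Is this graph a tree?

Count: 6 vertices, 8 edges.
Vertex 4 has neighbors [0, 3], degree = 2.
Handshaking lemma: 2 * 8 = 16.
A tree on 6 vertices has 5 edges. This graph has 8 edges (3 extra). Not a tree.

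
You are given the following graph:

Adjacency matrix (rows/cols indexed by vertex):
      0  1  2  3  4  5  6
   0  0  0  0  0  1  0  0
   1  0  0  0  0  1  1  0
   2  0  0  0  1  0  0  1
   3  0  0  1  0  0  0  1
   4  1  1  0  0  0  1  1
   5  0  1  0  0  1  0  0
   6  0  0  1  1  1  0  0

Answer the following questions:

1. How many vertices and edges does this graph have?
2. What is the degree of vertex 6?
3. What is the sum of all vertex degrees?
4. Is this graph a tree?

Count: 7 vertices, 8 edges.
Vertex 6 has neighbors [2, 3, 4], degree = 3.
Handshaking lemma: 2 * 8 = 16.
A tree on 7 vertices has 6 edges. This graph has 8 edges (2 extra). Not a tree.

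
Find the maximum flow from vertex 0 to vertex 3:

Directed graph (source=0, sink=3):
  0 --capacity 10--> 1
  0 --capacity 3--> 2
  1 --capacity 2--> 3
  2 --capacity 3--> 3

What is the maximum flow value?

Computing max flow:
  Flow on (0->1): 2/10
  Flow on (0->2): 3/3
  Flow on (1->3): 2/2
  Flow on (2->3): 3/3
Maximum flow = 5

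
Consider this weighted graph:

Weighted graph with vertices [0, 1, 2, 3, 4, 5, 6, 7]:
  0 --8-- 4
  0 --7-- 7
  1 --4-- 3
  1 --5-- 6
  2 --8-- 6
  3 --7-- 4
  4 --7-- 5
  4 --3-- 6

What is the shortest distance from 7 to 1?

Using Dijkstra's algorithm from vertex 7:
Shortest path: 7 -> 0 -> 4 -> 6 -> 1
Total weight: 7 + 8 + 3 + 5 = 23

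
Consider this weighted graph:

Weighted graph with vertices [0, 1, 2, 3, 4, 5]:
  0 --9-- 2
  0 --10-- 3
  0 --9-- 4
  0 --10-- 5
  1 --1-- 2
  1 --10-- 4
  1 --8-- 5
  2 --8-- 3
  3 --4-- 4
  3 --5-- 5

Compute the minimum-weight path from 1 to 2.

Using Dijkstra's algorithm from vertex 1:
Shortest path: 1 -> 2
Total weight: 1 = 1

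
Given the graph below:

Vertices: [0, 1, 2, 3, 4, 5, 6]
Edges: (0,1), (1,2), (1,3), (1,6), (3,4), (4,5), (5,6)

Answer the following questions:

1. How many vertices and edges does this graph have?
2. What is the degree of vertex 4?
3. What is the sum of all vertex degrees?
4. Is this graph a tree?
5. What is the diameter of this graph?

Count: 7 vertices, 7 edges.
Vertex 4 has neighbors [3, 5], degree = 2.
Handshaking lemma: 2 * 7 = 14.
A tree on 7 vertices has 6 edges. This graph has 7 edges (1 extra). Not a tree.
Diameter (longest shortest path) = 3.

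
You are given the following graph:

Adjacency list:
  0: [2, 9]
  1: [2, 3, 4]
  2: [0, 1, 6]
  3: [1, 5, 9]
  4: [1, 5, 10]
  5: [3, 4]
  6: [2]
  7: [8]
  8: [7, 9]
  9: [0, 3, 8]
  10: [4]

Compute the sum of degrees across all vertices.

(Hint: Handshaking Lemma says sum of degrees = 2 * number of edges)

Count edges: 12 edges.
By Handshaking Lemma: sum of degrees = 2 * 12 = 24.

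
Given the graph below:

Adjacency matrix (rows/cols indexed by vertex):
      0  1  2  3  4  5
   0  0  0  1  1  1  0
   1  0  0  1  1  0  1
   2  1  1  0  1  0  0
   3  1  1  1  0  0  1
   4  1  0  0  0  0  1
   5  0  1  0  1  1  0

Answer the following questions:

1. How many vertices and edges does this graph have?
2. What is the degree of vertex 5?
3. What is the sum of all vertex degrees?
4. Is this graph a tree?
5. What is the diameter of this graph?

Count: 6 vertices, 9 edges.
Vertex 5 has neighbors [1, 3, 4], degree = 3.
Handshaking lemma: 2 * 9 = 18.
A tree on 6 vertices has 5 edges. This graph has 9 edges (4 extra). Not a tree.
Diameter (longest shortest path) = 2.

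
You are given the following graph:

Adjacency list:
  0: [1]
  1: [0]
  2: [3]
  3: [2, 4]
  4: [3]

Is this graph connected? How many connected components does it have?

Checking connectivity: the graph has 2 connected component(s).
Components: [[0, 1], [2, 3, 4]]. The graph is NOT connected.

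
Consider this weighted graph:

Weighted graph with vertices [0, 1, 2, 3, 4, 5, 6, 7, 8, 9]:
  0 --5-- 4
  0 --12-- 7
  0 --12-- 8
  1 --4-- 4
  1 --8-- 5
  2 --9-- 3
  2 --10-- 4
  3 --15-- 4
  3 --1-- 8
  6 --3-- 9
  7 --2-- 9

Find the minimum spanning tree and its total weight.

Applying Kruskal's algorithm (sort edges by weight, add if no cycle):
  Add (3,8) w=1
  Add (7,9) w=2
  Add (6,9) w=3
  Add (1,4) w=4
  Add (0,4) w=5
  Add (1,5) w=8
  Add (2,3) w=9
  Add (2,4) w=10
  Skip (0,8) w=12 (creates cycle)
  Add (0,7) w=12
  Skip (3,4) w=15 (creates cycle)
MST weight = 54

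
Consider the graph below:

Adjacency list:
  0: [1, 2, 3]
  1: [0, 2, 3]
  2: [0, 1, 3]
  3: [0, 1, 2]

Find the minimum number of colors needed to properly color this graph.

The graph has a maximum clique of size 4 (lower bound on chromatic number).
A valid 4-coloring: {0: 0, 1: 1, 2: 2, 3: 3}.
Chromatic number = 4.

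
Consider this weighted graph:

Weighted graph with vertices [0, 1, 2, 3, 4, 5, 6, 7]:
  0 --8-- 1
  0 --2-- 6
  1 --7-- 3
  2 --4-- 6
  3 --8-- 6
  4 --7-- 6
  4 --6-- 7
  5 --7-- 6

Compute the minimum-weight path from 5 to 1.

Using Dijkstra's algorithm from vertex 5:
Shortest path: 5 -> 6 -> 0 -> 1
Total weight: 7 + 2 + 8 = 17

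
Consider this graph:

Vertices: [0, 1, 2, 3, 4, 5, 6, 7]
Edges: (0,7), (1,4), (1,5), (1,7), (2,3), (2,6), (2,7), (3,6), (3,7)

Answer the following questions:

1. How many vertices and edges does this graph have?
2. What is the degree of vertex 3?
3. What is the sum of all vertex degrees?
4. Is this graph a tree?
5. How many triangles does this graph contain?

Count: 8 vertices, 9 edges.
Vertex 3 has neighbors [2, 6, 7], degree = 3.
Handshaking lemma: 2 * 9 = 18.
A tree on 8 vertices has 7 edges. This graph has 9 edges (2 extra). Not a tree.
Number of triangles = 2.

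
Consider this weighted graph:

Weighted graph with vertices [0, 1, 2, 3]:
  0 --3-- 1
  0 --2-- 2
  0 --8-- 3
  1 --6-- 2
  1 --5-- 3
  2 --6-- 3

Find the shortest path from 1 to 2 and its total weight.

Using Dijkstra's algorithm from vertex 1:
Shortest path: 1 -> 0 -> 2
Total weight: 3 + 2 = 5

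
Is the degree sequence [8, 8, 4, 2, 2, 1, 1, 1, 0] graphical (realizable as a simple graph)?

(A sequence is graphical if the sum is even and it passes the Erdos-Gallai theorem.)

Sum of degrees = 27. Sum is odd, so the sequence is NOT graphical.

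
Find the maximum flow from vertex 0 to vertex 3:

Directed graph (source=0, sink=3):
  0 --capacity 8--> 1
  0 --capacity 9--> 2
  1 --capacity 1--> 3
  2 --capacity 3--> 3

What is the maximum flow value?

Computing max flow:
  Flow on (0->1): 1/8
  Flow on (0->2): 3/9
  Flow on (1->3): 1/1
  Flow on (2->3): 3/3
Maximum flow = 4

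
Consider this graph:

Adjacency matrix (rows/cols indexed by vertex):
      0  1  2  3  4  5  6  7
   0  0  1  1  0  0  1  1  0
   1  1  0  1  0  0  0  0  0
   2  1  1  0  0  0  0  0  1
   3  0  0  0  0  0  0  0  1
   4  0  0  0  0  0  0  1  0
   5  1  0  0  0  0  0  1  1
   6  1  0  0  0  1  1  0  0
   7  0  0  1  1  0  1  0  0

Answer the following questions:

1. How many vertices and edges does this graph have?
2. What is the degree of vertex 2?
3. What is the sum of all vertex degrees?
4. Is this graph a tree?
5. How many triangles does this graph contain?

Count: 8 vertices, 10 edges.
Vertex 2 has neighbors [0, 1, 7], degree = 3.
Handshaking lemma: 2 * 10 = 20.
A tree on 8 vertices has 7 edges. This graph has 10 edges (3 extra). Not a tree.
Number of triangles = 2.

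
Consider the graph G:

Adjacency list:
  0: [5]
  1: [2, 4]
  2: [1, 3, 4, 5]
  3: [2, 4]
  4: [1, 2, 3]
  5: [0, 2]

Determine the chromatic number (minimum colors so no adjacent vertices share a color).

The graph has a maximum clique of size 3 (lower bound on chromatic number).
A valid 3-coloring: {0: 0, 1: 2, 2: 0, 3: 2, 4: 1, 5: 1}.
Chromatic number = 3.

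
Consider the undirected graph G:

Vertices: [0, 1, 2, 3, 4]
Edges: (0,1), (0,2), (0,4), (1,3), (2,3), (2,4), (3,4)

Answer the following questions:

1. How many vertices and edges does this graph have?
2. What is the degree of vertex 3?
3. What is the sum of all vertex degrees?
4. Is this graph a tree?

Count: 5 vertices, 7 edges.
Vertex 3 has neighbors [1, 2, 4], degree = 3.
Handshaking lemma: 2 * 7 = 14.
A tree on 5 vertices has 4 edges. This graph has 7 edges (3 extra). Not a tree.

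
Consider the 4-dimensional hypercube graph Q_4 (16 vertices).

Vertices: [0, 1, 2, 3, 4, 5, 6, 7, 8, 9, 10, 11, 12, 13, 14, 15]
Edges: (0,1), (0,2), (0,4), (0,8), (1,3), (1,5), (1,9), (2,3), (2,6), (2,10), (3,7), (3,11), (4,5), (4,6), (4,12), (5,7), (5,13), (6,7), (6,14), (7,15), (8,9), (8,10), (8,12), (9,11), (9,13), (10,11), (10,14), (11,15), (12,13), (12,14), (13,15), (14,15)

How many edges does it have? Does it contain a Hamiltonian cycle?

Q_4 has 16 * 4 / 2 = 32 edges.
Q_4 (d >= 2) always has a Hamiltonian cycle: a 4-bit cyclic Gray code visits every vertex exactly once and returns to the start.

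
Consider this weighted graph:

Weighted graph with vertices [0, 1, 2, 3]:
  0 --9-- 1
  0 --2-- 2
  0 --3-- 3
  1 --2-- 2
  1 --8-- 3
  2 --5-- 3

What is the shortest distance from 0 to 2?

Using Dijkstra's algorithm from vertex 0:
Shortest path: 0 -> 2
Total weight: 2 = 2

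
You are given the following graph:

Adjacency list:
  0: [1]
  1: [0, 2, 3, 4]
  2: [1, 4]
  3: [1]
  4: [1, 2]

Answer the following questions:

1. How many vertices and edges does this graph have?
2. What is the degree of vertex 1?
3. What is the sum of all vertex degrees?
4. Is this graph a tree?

Count: 5 vertices, 5 edges.
Vertex 1 has neighbors [0, 2, 3, 4], degree = 4.
Handshaking lemma: 2 * 5 = 10.
A tree on 5 vertices has 4 edges. This graph has 5 edges (1 extra). Not a tree.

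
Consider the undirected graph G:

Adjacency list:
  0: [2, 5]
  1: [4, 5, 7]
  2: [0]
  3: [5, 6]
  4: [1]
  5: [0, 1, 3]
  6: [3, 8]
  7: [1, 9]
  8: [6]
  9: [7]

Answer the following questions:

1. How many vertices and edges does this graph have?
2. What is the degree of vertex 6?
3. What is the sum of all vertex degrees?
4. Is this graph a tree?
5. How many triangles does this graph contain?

Count: 10 vertices, 9 edges.
Vertex 6 has neighbors [3, 8], degree = 2.
Handshaking lemma: 2 * 9 = 18.
A graph is a tree iff it is connected and has exactly n-1 edges. This graph is connected (all 10 vertices in one component) and has 10-1 = 9 edges. It is a tree.
Number of triangles = 0.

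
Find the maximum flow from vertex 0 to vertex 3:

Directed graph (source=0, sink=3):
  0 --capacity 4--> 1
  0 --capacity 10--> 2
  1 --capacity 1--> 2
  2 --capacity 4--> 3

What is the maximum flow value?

Computing max flow:
  Flow on (0->1): 1/4
  Flow on (0->2): 3/10
  Flow on (1->2): 1/1
  Flow on (2->3): 4/4
Maximum flow = 4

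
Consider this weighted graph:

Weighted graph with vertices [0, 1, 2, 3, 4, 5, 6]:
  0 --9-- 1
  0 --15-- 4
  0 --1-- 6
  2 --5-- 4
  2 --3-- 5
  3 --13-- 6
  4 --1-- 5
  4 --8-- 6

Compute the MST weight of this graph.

Applying Kruskal's algorithm (sort edges by weight, add if no cycle):
  Add (0,6) w=1
  Add (4,5) w=1
  Add (2,5) w=3
  Skip (2,4) w=5 (creates cycle)
  Add (4,6) w=8
  Add (0,1) w=9
  Add (3,6) w=13
  Skip (0,4) w=15 (creates cycle)
MST weight = 35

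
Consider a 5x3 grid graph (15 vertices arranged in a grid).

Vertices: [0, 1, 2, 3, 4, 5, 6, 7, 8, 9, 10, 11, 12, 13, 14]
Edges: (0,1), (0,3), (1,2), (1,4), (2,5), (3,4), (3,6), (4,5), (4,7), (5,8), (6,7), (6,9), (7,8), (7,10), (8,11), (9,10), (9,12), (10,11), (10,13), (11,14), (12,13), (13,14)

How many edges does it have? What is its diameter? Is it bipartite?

A 5x3 grid has 12 vertical edges and 10 horizontal edges.
Total edges = 12 + 10 = 22.
Diameter = (5-1) + (3-1) = 6 (corner to opposite corner).
Grid graphs are bipartite (checkerboard coloring).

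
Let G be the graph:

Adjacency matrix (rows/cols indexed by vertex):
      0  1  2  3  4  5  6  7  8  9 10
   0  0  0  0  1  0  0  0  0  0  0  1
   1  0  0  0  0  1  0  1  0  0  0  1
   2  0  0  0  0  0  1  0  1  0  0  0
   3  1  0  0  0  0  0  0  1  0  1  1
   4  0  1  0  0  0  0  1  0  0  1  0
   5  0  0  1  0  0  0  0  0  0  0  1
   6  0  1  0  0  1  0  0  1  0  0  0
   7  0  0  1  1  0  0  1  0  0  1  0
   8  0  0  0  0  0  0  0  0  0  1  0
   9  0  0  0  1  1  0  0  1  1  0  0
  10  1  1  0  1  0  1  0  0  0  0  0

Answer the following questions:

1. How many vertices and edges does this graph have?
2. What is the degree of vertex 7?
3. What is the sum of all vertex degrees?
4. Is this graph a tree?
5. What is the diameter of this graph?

Count: 11 vertices, 16 edges.
Vertex 7 has neighbors [2, 3, 6, 9], degree = 4.
Handshaking lemma: 2 * 16 = 32.
A tree on 11 vertices has 10 edges. This graph has 16 edges (6 extra). Not a tree.
Diameter (longest shortest path) = 4.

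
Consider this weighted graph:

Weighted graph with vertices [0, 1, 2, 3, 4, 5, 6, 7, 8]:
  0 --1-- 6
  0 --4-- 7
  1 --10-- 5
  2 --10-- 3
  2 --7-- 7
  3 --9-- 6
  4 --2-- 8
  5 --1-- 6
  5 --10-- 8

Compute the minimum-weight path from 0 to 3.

Using Dijkstra's algorithm from vertex 0:
Shortest path: 0 -> 6 -> 3
Total weight: 1 + 9 = 10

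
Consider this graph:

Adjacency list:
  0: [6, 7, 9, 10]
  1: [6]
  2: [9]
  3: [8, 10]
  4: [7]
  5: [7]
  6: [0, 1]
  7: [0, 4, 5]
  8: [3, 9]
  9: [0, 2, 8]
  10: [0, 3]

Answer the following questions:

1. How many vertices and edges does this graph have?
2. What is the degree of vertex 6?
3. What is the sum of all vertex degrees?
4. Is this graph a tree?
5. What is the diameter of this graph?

Count: 11 vertices, 11 edges.
Vertex 6 has neighbors [0, 1], degree = 2.
Handshaking lemma: 2 * 11 = 22.
A tree on 11 vertices has 10 edges. This graph has 11 edges (1 extra). Not a tree.
Diameter (longest shortest path) = 4.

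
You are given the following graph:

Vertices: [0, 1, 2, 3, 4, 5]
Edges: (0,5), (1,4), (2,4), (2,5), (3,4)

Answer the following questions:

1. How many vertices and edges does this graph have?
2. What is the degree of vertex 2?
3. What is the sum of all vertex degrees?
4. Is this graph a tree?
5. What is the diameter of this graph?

Count: 6 vertices, 5 edges.
Vertex 2 has neighbors [4, 5], degree = 2.
Handshaking lemma: 2 * 5 = 10.
A graph is a tree iff it is connected and has exactly n-1 edges. This graph is connected (all 6 vertices in one component) and has 6-1 = 5 edges. It is a tree.
Diameter (longest shortest path) = 4.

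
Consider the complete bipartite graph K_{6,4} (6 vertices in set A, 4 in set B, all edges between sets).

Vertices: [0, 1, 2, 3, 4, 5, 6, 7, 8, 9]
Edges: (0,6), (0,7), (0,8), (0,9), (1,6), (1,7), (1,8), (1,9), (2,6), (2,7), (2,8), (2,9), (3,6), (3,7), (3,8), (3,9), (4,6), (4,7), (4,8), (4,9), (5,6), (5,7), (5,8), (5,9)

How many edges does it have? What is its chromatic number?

K_{6,4} has 6 * 4 = 24 edges.
Bipartite graphs have chromatic number 2 (color each partition differently).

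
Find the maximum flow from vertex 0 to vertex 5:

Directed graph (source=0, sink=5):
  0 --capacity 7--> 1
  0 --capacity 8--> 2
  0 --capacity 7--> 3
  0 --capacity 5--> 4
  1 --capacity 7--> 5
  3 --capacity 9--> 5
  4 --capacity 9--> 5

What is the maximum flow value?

Computing max flow:
  Flow on (0->1): 7/7
  Flow on (0->3): 7/7
  Flow on (0->4): 5/5
  Flow on (1->5): 7/7
  Flow on (3->5): 7/9
  Flow on (4->5): 5/9
Maximum flow = 19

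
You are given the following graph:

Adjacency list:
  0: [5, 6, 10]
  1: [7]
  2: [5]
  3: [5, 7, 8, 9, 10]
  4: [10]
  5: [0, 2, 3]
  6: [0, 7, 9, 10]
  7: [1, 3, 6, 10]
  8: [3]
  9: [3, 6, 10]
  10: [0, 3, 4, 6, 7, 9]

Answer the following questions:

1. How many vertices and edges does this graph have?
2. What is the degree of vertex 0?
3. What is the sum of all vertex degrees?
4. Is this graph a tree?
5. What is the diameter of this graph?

Count: 11 vertices, 16 edges.
Vertex 0 has neighbors [5, 6, 10], degree = 3.
Handshaking lemma: 2 * 16 = 32.
A tree on 11 vertices has 10 edges. This graph has 16 edges (6 extra). Not a tree.
Diameter (longest shortest path) = 4.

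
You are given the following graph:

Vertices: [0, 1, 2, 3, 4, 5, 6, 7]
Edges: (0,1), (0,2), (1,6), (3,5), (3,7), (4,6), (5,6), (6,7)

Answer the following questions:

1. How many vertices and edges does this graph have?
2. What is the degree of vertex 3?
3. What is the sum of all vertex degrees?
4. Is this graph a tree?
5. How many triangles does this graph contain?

Count: 8 vertices, 8 edges.
Vertex 3 has neighbors [5, 7], degree = 2.
Handshaking lemma: 2 * 8 = 16.
A tree on 8 vertices has 7 edges. This graph has 8 edges (1 extra). Not a tree.
Number of triangles = 0.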